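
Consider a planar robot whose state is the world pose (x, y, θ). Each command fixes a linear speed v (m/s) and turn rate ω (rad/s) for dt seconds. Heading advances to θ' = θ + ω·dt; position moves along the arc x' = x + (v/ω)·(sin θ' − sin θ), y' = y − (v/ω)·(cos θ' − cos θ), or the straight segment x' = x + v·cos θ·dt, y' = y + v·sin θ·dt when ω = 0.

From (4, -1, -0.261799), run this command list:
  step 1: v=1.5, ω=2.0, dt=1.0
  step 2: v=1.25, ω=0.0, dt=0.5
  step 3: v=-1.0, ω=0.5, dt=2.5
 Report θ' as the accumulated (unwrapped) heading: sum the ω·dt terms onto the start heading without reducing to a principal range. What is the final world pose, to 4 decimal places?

(6.4959, -1.1776, 2.9882)

step 1: θ'=1.7382 (R=0.7500) → pose (4.9336, -0.1506, 1.7382)
step 2: θ'=1.7382 (straight) → pose (4.8295, 0.4657, 1.7382)
step 3: θ'=2.9882 (R=-2.0000) → pose (6.4959, -1.1776, 2.9882)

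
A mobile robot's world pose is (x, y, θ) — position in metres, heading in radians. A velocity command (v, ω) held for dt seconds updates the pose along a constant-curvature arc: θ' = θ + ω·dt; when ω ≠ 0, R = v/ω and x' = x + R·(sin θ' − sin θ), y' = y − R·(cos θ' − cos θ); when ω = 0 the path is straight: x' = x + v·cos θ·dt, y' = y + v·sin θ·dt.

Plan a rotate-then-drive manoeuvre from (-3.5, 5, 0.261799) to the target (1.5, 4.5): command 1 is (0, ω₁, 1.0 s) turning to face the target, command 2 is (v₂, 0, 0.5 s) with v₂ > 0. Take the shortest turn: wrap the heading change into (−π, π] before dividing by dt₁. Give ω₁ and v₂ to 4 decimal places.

ω₁ = -0.3615, v₂ = 10.0499

heading to target = atan2(4.5−5, 1.5−-3.5) = -0.0997
Δθ = wrap(-0.0997 − 0.2618) = -0.3615; ω₁ = Δθ/dt₁ = -0.3615
distance = √((1.5−-3.5)² + (4.5−5)²) = 5.0249; v₂ = distance/dt₂ = 10.0499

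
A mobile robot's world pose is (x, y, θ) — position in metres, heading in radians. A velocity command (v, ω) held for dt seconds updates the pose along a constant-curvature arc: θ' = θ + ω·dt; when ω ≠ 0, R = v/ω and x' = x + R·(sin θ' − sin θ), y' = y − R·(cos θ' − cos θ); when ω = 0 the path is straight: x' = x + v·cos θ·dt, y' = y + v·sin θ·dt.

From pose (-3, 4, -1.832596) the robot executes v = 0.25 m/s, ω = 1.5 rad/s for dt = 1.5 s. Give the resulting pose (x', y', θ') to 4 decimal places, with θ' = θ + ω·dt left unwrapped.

θ' = -1.8326 + 1.5·1.5 = 0.4174
R = v/ω = 0.25/1.5 = 0.1667
x' = -3 + 0.1667·(sin 0.4174 − sin -1.8326) = -2.7714
y' = 4 − 0.1667·(cos 0.4174 − cos -1.8326) = 3.8045

(-2.7714, 3.8045, 0.4174)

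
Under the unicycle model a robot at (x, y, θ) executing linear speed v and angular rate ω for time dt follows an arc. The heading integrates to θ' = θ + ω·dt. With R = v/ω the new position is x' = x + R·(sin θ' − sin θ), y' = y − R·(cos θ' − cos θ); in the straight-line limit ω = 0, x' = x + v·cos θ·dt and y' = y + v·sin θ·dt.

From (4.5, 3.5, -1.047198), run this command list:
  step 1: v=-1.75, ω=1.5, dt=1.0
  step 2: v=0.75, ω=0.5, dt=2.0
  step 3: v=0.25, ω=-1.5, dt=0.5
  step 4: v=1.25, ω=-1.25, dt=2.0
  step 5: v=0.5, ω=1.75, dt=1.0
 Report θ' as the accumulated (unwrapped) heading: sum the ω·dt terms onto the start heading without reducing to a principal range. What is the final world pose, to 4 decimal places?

step 1: θ'=0.4528 (R=-1.1667) → pose (2.9792, 3.9658, 0.4528)
step 2: θ'=1.4528 (R=1.5000) → pose (3.8126, 5.1380, 1.4528)
step 3: θ'=0.7028 (R=-0.1667) → pose (3.8704, 5.2456, 0.7028)
step 4: θ'=-1.7972 (R=-1.0000) → pose (5.4912, 4.2581, -1.7972)
step 5: θ'=-0.0472 (R=0.2857) → pose (5.7561, 3.9085, -0.0472)

(5.7561, 3.9085, -0.0472)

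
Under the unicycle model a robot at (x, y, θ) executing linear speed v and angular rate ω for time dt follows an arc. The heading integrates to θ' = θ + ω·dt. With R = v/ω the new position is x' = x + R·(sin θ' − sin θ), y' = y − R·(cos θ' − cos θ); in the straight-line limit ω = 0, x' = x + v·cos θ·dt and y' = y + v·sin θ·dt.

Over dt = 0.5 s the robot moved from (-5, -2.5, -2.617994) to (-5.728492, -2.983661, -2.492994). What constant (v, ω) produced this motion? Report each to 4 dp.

Δθ = -2.492994 − -2.617994 = 0.125000
ω = Δθ/dt = 0.125000/0.5 = 0.2500
R = Δx/(sin θ' − sin θ) = 7.0000
v = R·ω = 7.0000·0.2500 = 1.7500

v = 1.7500, ω = 0.2500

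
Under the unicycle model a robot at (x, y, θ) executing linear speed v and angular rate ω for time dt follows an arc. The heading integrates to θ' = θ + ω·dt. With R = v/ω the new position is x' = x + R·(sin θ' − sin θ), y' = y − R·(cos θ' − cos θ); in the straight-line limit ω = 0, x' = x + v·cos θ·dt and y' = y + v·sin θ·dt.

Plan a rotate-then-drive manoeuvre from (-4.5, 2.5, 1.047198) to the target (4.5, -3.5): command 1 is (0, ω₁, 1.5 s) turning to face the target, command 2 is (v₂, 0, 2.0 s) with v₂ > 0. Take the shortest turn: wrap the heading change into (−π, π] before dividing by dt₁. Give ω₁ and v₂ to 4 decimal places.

heading to target = atan2(-3.5−2.5, 4.5−-4.5) = -0.5880
Δθ = wrap(-0.5880 − 1.0472) = -1.6352; ω₁ = Δθ/dt₁ = -1.0901
distance = √((4.5−-4.5)² + (-3.5−2.5)²) = 10.8167; v₂ = distance/dt₂ = 5.4083

ω₁ = -1.0901, v₂ = 5.4083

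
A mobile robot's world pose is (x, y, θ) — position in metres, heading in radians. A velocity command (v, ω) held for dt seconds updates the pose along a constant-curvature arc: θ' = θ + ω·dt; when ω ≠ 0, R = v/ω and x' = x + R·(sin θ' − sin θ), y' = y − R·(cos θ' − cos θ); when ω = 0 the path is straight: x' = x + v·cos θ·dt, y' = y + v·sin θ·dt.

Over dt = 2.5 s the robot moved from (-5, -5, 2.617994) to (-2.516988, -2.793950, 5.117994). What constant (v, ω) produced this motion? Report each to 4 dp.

Δθ = 5.117994 − 2.617994 = 2.500000
ω = Δθ/dt = 2.500000/2.5 = 1.0000
R = Δx/(sin θ' − sin θ) = -1.7500
v = R·ω = -1.7500·1.0000 = -1.7500

v = -1.7500, ω = 1.0000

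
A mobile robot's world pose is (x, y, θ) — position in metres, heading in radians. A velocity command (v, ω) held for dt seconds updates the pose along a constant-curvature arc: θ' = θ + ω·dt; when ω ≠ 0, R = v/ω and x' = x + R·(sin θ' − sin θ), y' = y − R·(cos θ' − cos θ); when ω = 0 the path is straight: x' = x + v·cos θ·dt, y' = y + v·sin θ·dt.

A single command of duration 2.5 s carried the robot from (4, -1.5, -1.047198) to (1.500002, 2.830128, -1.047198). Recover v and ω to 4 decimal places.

v = -2.0000, ω = 0.0000

Δθ = -1.047198 − -1.047198 = 0.000000
ω = Δθ/dt = 0.000000/2.5 = 0.0000
ω = 0 → v = (Δx·cos θ + Δy·sin θ)/dt = -2.0000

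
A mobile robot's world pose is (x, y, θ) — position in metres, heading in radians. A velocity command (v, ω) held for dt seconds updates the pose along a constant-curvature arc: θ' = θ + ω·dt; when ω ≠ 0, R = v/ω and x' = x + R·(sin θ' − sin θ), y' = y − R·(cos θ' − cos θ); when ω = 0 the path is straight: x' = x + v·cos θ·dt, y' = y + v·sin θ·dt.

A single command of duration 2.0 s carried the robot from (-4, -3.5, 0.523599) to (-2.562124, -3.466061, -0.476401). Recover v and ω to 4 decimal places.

Δθ = -0.476401 − 0.523599 = -1.000000
ω = Δθ/dt = -1.000000/2.0 = -0.5000
R = Δx/(sin θ' − sin θ) = -1.5000
v = R·ω = -1.5000·-0.5000 = 0.7500

v = 0.7500, ω = -0.5000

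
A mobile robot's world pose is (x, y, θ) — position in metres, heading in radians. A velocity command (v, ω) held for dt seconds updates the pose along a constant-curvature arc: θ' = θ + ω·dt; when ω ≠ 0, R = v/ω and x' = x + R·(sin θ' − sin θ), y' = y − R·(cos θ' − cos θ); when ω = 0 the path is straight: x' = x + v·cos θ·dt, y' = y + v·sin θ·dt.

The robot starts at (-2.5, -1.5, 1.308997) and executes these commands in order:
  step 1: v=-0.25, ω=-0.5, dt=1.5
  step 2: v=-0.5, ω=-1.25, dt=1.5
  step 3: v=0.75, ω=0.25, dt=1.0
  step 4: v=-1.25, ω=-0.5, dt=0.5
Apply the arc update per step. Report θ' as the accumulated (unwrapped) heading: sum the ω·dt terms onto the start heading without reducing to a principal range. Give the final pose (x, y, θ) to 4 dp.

(-3.2708, -1.6720, -1.3160)

step 1: θ'=0.5590 (R=0.5000) → pose (-2.7178, -1.7945, 0.5590)
step 2: θ'=-1.3160 (R=0.4000) → pose (-3.3170, -1.5562, -1.3160)
step 3: θ'=-1.0660 (R=3.0000) → pose (-3.0397, -2.2509, -1.0660)
step 4: θ'=-1.3160 (R=2.5000) → pose (-3.2708, -1.6720, -1.3160)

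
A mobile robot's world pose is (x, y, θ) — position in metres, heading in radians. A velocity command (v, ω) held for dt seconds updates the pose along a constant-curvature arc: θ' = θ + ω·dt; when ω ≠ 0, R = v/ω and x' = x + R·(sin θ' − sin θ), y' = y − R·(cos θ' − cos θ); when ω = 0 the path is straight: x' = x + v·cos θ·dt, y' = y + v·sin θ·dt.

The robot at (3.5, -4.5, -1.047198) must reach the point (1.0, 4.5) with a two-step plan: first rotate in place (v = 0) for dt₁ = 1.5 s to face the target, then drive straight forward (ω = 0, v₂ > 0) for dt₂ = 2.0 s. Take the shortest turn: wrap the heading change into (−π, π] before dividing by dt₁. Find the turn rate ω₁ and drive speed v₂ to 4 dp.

heading to target = atan2(4.5−-4.5, 1−3.5) = 1.8417
Δθ = wrap(1.8417 − -1.0472) = 2.8889; ω₁ = Δθ/dt₁ = 1.9260
distance = √((1−3.5)² + (4.5−-4.5)²) = 9.3408; v₂ = distance/dt₂ = 4.6704

ω₁ = 1.9260, v₂ = 4.6704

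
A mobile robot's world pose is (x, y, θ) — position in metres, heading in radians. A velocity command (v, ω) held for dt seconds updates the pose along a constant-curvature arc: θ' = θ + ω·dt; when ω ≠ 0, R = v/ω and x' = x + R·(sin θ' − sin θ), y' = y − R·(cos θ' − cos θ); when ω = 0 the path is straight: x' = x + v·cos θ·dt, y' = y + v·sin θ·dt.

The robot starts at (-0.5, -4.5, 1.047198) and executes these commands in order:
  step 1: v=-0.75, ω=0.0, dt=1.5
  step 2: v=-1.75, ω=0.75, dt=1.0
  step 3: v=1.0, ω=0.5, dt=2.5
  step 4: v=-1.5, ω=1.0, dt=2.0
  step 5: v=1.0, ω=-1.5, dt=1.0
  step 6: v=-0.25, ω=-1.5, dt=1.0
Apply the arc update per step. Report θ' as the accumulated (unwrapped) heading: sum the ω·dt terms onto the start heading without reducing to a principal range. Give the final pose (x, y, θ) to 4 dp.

(-1.6706, -4.5447, 2.0472)

step 1: θ'=1.0472 (straight) → pose (-1.0625, -5.4743, 1.0472)
step 2: θ'=1.7972 (R=-2.3333) → pose (-1.3156, -7.1647, 1.7972)
step 3: θ'=3.0472 (R=2.0000) → pose (-3.0760, -5.6226, 3.0472)
step 4: θ'=5.0472 (R=-1.5000) → pose (-1.5179, -3.6364, 5.0472)
step 5: θ'=3.5472 (R=-0.6667) → pose (-1.8845, -4.4680, 3.5472)
step 6: θ'=2.0472 (R=0.1667) → pose (-1.6706, -4.5447, 2.0472)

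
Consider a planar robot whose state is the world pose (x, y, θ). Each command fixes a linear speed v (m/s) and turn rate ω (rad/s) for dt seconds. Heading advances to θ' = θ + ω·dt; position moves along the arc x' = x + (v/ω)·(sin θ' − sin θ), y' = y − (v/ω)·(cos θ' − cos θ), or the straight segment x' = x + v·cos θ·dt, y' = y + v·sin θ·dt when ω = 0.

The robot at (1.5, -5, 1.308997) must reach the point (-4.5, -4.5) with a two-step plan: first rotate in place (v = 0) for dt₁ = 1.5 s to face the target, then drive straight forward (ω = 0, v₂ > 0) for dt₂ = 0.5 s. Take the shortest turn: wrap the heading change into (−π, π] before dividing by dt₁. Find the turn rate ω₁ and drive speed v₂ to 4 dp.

heading to target = atan2(-4.5−-5, -4.5−1.5) = 3.0585
Δθ = wrap(3.0585 − 1.3090) = 1.7495; ω₁ = Δθ/dt₁ = 1.1663
distance = √((-4.5−1.5)² + (-4.5−-5)²) = 6.0208; v₂ = distance/dt₂ = 12.0416

ω₁ = 1.1663, v₂ = 12.0416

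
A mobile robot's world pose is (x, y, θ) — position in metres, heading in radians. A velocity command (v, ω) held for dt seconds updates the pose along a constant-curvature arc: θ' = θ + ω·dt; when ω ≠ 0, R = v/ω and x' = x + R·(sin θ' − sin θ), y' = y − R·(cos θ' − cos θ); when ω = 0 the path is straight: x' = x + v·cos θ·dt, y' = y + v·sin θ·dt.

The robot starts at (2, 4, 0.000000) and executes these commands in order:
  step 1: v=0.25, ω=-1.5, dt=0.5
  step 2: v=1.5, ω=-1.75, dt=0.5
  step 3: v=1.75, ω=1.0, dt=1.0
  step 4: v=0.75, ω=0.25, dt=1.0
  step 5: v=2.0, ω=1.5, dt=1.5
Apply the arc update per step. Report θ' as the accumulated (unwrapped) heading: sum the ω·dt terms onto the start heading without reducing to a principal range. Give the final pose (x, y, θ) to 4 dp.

step 1: θ'=-0.7500 (R=-0.1667) → pose (2.1136, 3.9553, -0.7500)
step 2: θ'=-1.6250 (R=-0.8571) → pose (2.3852, 3.2817, -1.6250)
step 3: θ'=-0.6250 (R=1.7500) → pose (3.1087, 1.7677, -0.6250)
step 4: θ'=-0.3750 (R=3.0000) → pose (3.7652, 1.4091, -0.3750)
step 5: θ'=1.8750 (R=1.3333) → pose (5.5257, 3.0491, 1.8750)

(5.5257, 3.0491, 1.8750)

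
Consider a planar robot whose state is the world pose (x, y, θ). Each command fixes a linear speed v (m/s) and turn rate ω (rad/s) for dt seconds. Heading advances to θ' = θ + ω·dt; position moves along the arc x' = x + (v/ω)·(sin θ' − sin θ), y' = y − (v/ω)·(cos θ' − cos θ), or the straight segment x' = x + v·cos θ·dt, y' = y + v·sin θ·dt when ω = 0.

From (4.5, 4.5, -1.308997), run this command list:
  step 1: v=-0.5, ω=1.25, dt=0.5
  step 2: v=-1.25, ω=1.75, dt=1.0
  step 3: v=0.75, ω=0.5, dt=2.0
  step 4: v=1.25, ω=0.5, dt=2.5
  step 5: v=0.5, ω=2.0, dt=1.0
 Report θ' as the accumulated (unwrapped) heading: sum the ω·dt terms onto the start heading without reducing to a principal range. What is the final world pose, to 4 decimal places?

(0.5008, 6.8225, 5.3160)

step 1: θ'=-0.6840 (R=-0.4000) → pose (4.3664, 4.7065, -0.6840)
step 2: θ'=1.0660 (R=-0.7143) → pose (3.2898, 4.4983, 1.0660)
step 3: θ'=2.0660 (R=1.5000) → pose (3.2967, 5.9366, 2.0660)
step 4: θ'=3.3160 (R=2.5000) → pose (0.6632, 7.2106, 3.3160)
step 5: θ'=5.3160 (R=0.2500) → pose (0.5008, 6.8225, 5.3160)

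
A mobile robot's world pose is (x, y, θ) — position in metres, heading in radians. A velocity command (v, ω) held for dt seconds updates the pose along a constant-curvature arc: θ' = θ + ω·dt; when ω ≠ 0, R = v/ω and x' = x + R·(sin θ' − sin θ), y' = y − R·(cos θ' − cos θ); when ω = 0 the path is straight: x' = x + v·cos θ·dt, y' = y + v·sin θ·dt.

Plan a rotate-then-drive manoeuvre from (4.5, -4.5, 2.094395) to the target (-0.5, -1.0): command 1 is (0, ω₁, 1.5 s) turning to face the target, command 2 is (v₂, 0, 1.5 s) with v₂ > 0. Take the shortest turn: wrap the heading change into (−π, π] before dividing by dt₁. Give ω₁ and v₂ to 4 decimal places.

ω₁ = 0.2910, v₂ = 4.0689

heading to target = atan2(-1−-4.5, -0.5−4.5) = 2.5309
Δθ = wrap(2.5309 − 2.0944) = 0.4365; ω₁ = Δθ/dt₁ = 0.2910
distance = √((-0.5−4.5)² + (-1−-4.5)²) = 6.1033; v₂ = distance/dt₂ = 4.0689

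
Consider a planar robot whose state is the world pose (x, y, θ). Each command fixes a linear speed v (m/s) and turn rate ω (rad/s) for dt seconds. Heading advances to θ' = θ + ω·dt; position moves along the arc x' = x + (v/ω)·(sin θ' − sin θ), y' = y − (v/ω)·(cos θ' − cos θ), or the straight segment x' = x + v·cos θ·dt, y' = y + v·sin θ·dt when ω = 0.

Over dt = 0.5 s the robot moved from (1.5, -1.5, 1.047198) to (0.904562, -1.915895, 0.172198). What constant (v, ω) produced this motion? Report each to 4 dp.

v = -1.5000, ω = -1.7500

Δθ = 0.172198 − 1.047198 = -0.875000
ω = Δθ/dt = -0.875000/0.5 = -1.7500
R = Δx/(sin θ' − sin θ) = 0.8571
v = R·ω = 0.8571·-1.7500 = -1.5000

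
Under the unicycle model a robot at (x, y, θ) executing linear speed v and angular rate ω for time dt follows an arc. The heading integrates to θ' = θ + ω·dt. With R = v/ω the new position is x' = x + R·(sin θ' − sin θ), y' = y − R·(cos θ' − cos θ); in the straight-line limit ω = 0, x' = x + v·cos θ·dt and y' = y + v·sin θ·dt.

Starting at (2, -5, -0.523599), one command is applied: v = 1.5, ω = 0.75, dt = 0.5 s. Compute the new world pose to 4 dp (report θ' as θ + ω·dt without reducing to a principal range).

θ' = -0.5236 + 0.75·0.5 = -0.1486
R = v/ω = 1.5/0.75 = 2.0000
x' = 2 + 2.0000·(sin -0.1486 − sin -0.5236) = 2.7039
y' = -5 − 2.0000·(cos -0.1486 − cos -0.5236) = -5.2459

(2.7039, -5.2459, -0.1486)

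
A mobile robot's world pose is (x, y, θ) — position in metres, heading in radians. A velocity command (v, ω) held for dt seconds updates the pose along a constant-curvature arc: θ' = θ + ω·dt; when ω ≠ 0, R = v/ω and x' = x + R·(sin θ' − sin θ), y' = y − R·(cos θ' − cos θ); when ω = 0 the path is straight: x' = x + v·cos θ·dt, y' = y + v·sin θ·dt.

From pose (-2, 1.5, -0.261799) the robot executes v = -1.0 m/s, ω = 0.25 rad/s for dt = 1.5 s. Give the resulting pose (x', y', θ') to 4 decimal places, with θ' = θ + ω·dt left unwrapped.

θ' = -0.2618 + 0.25·1.5 = 0.1132
R = v/ω = -1.0/0.25 = -4.0000
x' = -2 + -4.0000·(sin 0.1132 − sin -0.2618) = -3.4871
y' = 1.5 − -4.0000·(cos 0.1132 − cos -0.2618) = 1.6107

(-3.4871, 1.6107, 0.1132)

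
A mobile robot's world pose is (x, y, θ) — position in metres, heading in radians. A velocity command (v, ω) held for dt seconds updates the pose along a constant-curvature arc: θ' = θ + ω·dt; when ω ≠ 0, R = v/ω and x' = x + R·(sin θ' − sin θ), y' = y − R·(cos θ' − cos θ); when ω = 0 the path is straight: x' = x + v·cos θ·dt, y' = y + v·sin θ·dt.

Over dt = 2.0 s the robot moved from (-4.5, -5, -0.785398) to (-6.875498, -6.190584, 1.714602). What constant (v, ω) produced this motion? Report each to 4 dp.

Δθ = 1.714602 − -0.785398 = 2.500000
ω = Δθ/dt = 2.500000/2.0 = 1.2500
R = Δx/(sin θ' − sin θ) = -1.4000
v = R·ω = -1.4000·1.2500 = -1.7500

v = -1.7500, ω = 1.2500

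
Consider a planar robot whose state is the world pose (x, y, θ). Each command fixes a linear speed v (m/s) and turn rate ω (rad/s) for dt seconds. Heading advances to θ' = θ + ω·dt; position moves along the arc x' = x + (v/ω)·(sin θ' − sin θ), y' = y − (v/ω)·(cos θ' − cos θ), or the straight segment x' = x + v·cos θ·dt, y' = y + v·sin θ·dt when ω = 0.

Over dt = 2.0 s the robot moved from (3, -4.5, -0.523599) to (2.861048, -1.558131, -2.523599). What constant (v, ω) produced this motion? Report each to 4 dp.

v = -1.7500, ω = -1.0000

Δθ = -2.523599 − -0.523599 = -2.000000
ω = Δθ/dt = -2.000000/2.0 = -1.0000
R = −Δy/(cos θ' − cos θ) = 1.7500
v = R·ω = 1.7500·-1.0000 = -1.7500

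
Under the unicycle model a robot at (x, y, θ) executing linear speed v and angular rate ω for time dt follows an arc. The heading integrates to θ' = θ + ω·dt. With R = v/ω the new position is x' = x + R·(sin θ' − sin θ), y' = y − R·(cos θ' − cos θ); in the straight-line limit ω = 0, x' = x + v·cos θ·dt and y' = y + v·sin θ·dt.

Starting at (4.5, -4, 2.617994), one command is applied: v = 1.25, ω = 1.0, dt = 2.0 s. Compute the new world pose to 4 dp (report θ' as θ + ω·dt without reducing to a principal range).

(2.6306, -4.9647, 4.6180)

θ' = 2.6180 + 1.0·2.0 = 4.6180
R = v/ω = 1.25/1.0 = 1.2500
x' = 4.5 + 1.2500·(sin 4.6180 − sin 2.6180) = 2.6306
y' = -4 − 1.2500·(cos 4.6180 − cos 2.6180) = -4.9647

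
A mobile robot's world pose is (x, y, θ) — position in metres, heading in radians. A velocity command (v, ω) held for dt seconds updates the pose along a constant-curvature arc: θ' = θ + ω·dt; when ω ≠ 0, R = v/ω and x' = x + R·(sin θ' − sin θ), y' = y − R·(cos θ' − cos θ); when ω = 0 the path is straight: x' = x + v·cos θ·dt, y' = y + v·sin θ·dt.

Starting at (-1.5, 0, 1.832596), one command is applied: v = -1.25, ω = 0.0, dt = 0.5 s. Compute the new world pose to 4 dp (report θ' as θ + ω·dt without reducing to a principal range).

(-1.3382, -0.6037, 1.8326)

θ' = 1.8326 + 0.0·0.5 = 1.8326
ω = 0 → straight: x' = -1.5 + -1.25·cos(1.8326)·0.5 = -1.3382
y' = 0 + -1.25·sin(1.8326)·0.5 = -0.6037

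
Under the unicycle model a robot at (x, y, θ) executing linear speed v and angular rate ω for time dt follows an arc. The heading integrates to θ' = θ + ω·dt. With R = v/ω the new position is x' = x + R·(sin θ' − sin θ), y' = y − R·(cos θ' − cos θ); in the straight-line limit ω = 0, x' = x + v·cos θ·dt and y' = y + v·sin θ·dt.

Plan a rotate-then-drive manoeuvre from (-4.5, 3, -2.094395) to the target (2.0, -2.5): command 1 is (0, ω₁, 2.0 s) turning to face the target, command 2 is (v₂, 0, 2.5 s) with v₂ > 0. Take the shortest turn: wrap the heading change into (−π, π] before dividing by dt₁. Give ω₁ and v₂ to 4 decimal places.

ω₁ = 0.6961, v₂ = 3.4059

heading to target = atan2(-2.5−3, 2−-4.5) = -0.7023
Δθ = wrap(-0.7023 − -2.0944) = 1.3921; ω₁ = Δθ/dt₁ = 0.6961
distance = √((2−-4.5)² + (-2.5−3)²) = 8.5147; v₂ = distance/dt₂ = 3.4059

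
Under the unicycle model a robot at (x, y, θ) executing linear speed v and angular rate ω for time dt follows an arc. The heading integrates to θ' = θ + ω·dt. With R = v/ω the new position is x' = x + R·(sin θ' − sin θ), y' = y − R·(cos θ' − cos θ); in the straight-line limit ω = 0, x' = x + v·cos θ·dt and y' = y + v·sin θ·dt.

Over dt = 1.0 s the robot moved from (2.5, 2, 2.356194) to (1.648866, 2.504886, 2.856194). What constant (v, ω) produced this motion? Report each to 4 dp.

v = 1.0000, ω = 0.5000

Δθ = 2.856194 − 2.356194 = 0.500000
ω = Δθ/dt = 0.500000/1.0 = 0.5000
R = Δx/(sin θ' − sin θ) = 2.0000
v = R·ω = 2.0000·0.5000 = 1.0000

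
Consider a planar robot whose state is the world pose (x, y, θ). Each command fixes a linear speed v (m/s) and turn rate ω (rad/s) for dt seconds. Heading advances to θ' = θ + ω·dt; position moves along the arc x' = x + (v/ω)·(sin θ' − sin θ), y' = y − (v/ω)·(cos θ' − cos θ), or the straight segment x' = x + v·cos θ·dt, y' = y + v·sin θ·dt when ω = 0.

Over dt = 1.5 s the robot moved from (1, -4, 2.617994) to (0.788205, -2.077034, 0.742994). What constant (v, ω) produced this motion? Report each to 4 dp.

v = 1.5000, ω = -1.2500

Δθ = 0.742994 − 2.617994 = -1.875000
ω = Δθ/dt = -1.875000/1.5 = -1.2500
R = −Δy/(cos θ' − cos θ) = -1.2000
v = R·ω = -1.2000·-1.2500 = 1.5000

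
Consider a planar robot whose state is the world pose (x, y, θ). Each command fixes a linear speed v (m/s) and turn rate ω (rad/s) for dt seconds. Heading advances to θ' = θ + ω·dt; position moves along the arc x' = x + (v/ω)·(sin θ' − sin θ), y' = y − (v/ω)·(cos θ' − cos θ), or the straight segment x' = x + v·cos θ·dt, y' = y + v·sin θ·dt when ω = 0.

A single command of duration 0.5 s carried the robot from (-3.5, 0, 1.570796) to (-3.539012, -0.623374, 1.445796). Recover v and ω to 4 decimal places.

v = -1.2500, ω = -0.2500

Δθ = 1.445796 − 1.570796 = -0.125000
ω = Δθ/dt = -0.125000/0.5 = -0.2500
R = −Δy/(cos θ' − cos θ) = 5.0000
v = R·ω = 5.0000·-0.2500 = -1.2500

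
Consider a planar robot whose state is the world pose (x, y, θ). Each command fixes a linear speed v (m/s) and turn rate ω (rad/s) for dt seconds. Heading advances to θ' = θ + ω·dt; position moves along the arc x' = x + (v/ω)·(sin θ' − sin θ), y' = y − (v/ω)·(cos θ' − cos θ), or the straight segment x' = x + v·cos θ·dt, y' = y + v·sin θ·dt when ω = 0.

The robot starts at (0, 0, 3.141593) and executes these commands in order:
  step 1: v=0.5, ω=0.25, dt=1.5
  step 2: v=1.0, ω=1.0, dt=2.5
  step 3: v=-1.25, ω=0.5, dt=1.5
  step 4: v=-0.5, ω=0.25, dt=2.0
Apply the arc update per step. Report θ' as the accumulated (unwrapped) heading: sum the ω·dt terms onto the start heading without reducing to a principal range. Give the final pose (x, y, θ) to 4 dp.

step 1: θ'=3.5166 (R=2.0000) → pose (-0.7325, -0.1390, 3.5166)
step 2: θ'=6.0166 (R=1.0000) → pose (-0.6297, -2.0342, 6.0166)
step 3: θ'=6.7666 (R=-2.5000) → pose (-2.4503, -2.2323, 6.7666)
step 4: θ'=7.2666 (R=-2.0000) → pose (-3.1855, -2.8948, 7.2666)

(-3.1855, -2.8948, 7.2666)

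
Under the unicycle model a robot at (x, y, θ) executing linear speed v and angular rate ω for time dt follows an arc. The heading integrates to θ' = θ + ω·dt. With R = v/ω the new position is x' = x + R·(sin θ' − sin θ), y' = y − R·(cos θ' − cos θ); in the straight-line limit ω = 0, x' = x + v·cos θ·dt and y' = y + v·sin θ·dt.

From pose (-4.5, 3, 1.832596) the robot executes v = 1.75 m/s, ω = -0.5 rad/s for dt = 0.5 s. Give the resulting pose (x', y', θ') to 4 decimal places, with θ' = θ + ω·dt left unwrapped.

θ' = 1.8326 + -0.5·0.5 = 1.5826
R = v/ω = 1.75/-0.5 = -3.5000
x' = -4.5 + -3.5000·(sin 1.5826 − sin 1.8326) = -4.6190
y' = 3 − -3.5000·(cos 1.5826 − cos 1.8326) = 3.8646

(-4.6190, 3.8646, 1.5826)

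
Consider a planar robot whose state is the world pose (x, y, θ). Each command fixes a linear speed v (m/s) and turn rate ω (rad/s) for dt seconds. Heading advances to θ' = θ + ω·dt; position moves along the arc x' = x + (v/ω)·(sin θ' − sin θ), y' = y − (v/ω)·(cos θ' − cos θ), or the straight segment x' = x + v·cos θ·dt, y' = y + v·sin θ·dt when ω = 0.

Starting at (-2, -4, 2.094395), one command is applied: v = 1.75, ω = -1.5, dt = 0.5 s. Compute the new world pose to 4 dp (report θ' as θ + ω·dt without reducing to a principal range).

(-2.1265, -3.1548, 1.3444)

θ' = 2.0944 + -1.5·0.5 = 1.3444
R = v/ω = 1.75/-1.5 = -1.1667
x' = -2 + -1.1667·(sin 1.3444 − sin 2.0944) = -2.1265
y' = -4 − -1.1667·(cos 1.3444 − cos 2.0944) = -3.1548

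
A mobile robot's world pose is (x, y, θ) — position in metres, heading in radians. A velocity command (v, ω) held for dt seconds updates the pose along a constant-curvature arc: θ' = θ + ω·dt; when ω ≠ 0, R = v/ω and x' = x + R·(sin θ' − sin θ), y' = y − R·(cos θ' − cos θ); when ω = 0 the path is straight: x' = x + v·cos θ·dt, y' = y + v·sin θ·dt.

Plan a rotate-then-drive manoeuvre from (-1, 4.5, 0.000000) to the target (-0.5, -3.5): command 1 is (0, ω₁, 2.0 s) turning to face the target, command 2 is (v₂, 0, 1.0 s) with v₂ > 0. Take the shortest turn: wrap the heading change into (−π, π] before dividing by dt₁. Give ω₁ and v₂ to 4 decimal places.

heading to target = atan2(-3.5−4.5, -0.5−-1) = -1.5084
Δθ = wrap(-1.5084 − 0.0000) = -1.5084; ω₁ = Δθ/dt₁ = -0.7542
distance = √((-0.5−-1)² + (-3.5−4.5)²) = 8.0156; v₂ = distance/dt₂ = 8.0156

ω₁ = -0.7542, v₂ = 8.0156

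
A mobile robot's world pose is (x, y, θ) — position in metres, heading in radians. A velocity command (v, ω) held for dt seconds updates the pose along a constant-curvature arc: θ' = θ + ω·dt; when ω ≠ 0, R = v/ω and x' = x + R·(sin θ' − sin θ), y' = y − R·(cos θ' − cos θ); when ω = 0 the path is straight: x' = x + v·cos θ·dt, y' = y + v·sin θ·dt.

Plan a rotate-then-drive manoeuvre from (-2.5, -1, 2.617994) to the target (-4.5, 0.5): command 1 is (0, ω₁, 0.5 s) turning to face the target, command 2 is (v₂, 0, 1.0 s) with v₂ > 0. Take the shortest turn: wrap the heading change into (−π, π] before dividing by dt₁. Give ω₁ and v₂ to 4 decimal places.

heading to target = atan2(0.5−-1, -4.5−-2.5) = 2.4981
Δθ = wrap(2.4981 − 2.6180) = -0.1199; ω₁ = Δθ/dt₁ = -0.2398
distance = √((-4.5−-2.5)² + (0.5−-1)²) = 2.5000; v₂ = distance/dt₂ = 2.5000

ω₁ = -0.2398, v₂ = 2.5000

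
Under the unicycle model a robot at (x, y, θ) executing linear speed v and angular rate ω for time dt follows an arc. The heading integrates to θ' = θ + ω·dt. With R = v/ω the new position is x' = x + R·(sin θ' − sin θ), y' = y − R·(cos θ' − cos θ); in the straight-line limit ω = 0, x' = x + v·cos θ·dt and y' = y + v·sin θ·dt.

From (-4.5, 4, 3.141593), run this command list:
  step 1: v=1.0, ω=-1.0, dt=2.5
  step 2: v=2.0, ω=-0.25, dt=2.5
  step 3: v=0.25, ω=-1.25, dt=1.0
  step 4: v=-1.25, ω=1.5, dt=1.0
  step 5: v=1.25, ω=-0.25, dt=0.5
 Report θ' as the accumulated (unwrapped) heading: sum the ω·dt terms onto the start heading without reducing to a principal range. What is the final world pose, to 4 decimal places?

(-0.6456, 7.9118, 0.1416)

step 1: θ'=0.6416 (R=-1.0000) → pose (-5.0985, 5.8011, 0.6416)
step 2: θ'=0.0166 (R=-8.0000) → pose (-0.4434, 7.3909, 0.0166)
step 3: θ'=-1.2334 (R=-0.2000) → pose (-0.2514, 7.2571, -1.2334)
step 4: θ'=0.2666 (R=-0.8333) → pose (-1.2573, 7.7852, 0.2666)
step 5: θ'=0.1416 (R=-5.0000) → pose (-0.6456, 7.9118, 0.1416)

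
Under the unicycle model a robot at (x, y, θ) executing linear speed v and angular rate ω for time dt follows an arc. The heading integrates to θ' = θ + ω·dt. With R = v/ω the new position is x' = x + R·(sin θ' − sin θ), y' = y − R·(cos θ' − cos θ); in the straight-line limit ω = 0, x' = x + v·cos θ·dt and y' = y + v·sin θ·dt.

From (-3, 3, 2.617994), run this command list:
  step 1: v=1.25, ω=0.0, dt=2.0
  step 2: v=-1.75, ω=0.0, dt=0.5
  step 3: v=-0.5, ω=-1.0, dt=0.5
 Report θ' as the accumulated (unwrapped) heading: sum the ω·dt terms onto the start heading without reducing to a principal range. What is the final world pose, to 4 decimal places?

(-4.2303, 3.6396, 2.1180)

step 1: θ'=2.6180 (straight) → pose (-5.1651, 4.2500, 2.6180)
step 2: θ'=2.6180 (straight) → pose (-4.4073, 3.8125, 2.6180)
step 3: θ'=2.1180 (R=0.5000) → pose (-4.2303, 3.6396, 2.1180)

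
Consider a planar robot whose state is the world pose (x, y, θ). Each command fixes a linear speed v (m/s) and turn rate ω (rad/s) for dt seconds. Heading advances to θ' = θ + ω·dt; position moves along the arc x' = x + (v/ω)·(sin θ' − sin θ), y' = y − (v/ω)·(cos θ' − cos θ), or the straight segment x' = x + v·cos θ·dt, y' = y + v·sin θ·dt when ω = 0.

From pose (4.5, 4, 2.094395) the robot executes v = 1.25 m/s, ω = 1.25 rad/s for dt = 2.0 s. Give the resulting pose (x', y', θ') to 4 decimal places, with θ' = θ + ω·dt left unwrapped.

θ' = 2.0944 + 1.25·2.0 = 4.5944
R = v/ω = 1.25/1.25 = 1.0000
x' = 4.5 + 1.0000·(sin 4.5944 − sin 2.0944) = 2.6409
y' = 4 − 1.0000·(cos 4.5944 − cos 2.0944) = 3.6177

(2.6409, 3.6177, 4.5944)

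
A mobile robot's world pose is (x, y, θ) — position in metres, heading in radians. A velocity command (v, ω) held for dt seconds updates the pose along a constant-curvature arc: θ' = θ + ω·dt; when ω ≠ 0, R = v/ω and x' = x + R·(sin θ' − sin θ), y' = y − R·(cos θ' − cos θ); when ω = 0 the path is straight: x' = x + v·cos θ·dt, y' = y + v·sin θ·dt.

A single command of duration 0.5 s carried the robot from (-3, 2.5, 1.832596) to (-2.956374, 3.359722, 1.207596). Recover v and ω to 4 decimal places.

v = 1.7500, ω = -1.2500

Δθ = 1.207596 − 1.832596 = -0.625000
ω = Δθ/dt = -0.625000/0.5 = -1.2500
R = −Δy/(cos θ' − cos θ) = -1.4000
v = R·ω = -1.4000·-1.2500 = 1.7500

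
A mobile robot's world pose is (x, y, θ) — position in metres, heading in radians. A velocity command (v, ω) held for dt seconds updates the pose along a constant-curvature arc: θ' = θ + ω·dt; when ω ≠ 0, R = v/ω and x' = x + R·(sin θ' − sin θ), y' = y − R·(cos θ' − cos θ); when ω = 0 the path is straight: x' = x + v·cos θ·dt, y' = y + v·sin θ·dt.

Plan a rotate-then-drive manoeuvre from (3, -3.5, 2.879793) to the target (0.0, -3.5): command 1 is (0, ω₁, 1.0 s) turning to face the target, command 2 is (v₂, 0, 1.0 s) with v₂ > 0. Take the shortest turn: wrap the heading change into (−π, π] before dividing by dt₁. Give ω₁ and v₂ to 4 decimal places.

heading to target = atan2(-3.5−-3.5, 0−3) = 3.1416
Δθ = wrap(3.1416 − 2.8798) = 0.2618; ω₁ = Δθ/dt₁ = 0.2618
distance = √((0−3)² + (-3.5−-3.5)²) = 3.0000; v₂ = distance/dt₂ = 3.0000

ω₁ = 0.2618, v₂ = 3.0000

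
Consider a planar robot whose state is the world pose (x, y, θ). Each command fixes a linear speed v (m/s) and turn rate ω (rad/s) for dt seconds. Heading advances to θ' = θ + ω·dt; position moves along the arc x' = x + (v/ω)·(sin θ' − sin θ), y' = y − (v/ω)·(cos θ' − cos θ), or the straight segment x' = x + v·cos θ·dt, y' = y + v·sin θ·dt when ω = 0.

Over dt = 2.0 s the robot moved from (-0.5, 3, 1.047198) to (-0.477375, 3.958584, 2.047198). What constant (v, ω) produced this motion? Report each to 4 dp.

v = 0.5000, ω = 0.5000

Δθ = 2.047198 − 1.047198 = 1.000000
ω = Δθ/dt = 1.000000/2.0 = 0.5000
R = −Δy/(cos θ' − cos θ) = 1.0000
v = R·ω = 1.0000·0.5000 = 0.5000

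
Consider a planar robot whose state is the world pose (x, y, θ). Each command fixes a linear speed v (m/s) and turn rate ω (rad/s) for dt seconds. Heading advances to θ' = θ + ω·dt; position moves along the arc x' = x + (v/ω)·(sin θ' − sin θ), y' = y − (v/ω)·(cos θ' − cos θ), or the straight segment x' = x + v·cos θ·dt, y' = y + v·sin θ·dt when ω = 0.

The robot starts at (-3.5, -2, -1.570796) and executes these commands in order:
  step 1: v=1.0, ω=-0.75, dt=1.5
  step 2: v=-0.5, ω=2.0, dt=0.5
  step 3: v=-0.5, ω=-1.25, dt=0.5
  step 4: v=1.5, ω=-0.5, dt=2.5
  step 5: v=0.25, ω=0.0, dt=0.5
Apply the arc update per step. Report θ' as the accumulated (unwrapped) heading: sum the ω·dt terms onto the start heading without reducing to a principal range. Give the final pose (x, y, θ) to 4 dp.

step 1: θ'=-2.6958 (R=-1.3333) → pose (-4.2584, -3.2030, -2.6958)
step 2: θ'=-1.6958 (R=-0.2500) → pose (-4.1182, -3.0086, -1.6958)
step 3: θ'=-2.3208 (R=0.4000) → pose (-4.0140, -2.7858, -2.3208)
step 4: θ'=-3.5708 (R=-3.0000) → pose (-7.4575, -3.4688, -3.5708)
step 5: θ'=-3.5708 (straight) → pose (-7.5711, -3.4168, -3.5708)

(-7.5711, -3.4168, -3.5708)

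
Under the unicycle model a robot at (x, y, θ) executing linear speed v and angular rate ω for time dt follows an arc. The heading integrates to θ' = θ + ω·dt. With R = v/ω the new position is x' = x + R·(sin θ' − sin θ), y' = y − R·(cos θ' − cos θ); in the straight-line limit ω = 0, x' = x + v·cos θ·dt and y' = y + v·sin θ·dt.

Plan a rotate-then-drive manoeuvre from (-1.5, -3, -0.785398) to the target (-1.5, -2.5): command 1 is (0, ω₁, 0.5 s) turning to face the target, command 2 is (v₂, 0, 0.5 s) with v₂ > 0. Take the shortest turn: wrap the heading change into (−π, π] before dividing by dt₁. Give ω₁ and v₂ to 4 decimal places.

ω₁ = 4.7124, v₂ = 1.0000

heading to target = atan2(-2.5−-3, -1.5−-1.5) = 1.5708
Δθ = wrap(1.5708 − -0.7854) = 2.3562; ω₁ = Δθ/dt₁ = 4.7124
distance = √((-1.5−-1.5)² + (-2.5−-3)²) = 0.5000; v₂ = distance/dt₂ = 1.0000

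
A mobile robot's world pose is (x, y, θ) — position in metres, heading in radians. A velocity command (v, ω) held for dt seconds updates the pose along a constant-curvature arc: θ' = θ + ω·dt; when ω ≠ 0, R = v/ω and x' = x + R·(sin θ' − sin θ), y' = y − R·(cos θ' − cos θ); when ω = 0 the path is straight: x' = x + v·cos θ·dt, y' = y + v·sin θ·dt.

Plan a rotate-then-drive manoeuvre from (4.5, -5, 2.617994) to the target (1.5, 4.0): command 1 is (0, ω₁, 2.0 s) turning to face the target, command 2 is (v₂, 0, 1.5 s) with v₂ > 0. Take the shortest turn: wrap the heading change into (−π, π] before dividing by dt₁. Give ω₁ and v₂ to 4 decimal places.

ω₁ = -0.3627, v₂ = 6.3246

heading to target = atan2(4−-5, 1.5−4.5) = 1.8925
Δθ = wrap(1.8925 − 2.6180) = -0.7254; ω₁ = Δθ/dt₁ = -0.3627
distance = √((1.5−4.5)² + (4−-5)²) = 9.4868; v₂ = distance/dt₂ = 6.3246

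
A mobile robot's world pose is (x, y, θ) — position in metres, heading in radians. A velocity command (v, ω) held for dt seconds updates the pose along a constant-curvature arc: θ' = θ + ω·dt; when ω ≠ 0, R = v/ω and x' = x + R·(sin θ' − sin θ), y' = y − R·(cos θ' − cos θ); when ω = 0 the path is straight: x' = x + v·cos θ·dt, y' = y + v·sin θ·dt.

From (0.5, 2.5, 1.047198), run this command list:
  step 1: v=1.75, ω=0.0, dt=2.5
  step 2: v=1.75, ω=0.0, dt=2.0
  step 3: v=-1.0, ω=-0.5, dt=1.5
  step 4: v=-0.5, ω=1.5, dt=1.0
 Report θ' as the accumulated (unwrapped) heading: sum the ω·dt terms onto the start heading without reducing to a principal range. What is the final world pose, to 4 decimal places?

step 1: θ'=1.0472 (straight) → pose (2.6875, 6.2889, 1.0472)
step 2: θ'=1.0472 (straight) → pose (4.4375, 9.3200, 1.0472)
step 3: θ'=0.2972 (R=2.0000) → pose (3.2911, 8.4076, 0.2972)
step 4: θ'=1.7972 (R=-0.3333) → pose (3.0639, 8.0141, 1.7972)

(3.0639, 8.0141, 1.7972)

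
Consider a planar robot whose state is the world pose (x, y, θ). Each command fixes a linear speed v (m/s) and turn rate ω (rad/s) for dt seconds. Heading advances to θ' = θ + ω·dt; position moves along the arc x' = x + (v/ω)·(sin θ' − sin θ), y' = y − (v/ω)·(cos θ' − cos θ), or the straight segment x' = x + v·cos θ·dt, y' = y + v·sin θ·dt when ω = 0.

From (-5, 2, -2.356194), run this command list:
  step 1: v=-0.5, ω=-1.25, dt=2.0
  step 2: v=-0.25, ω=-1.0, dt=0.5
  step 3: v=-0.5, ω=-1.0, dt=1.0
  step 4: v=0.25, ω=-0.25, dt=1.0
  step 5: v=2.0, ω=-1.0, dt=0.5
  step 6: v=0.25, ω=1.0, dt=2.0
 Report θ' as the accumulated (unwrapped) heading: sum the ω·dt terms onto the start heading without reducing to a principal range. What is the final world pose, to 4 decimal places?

(-3.3149, 0.8355, -5.1062)

step 1: θ'=-4.8562 (R=0.4000) → pose (-4.3213, 1.6598, -4.8562)
step 2: θ'=-5.3562 (R=0.2500) → pose (-4.3688, 1.5456, -5.3562)
step 3: θ'=-6.3562 (R=0.5000) → pose (-4.8051, 1.3471, -6.3562)
step 4: θ'=-6.6062 (R=-1.0000) → pose (-4.5607, 1.2980, -6.6062)
step 5: θ'=-7.1062 (R=-2.0000) → pose (-3.7291, 0.7615, -7.1062)
step 6: θ'=-5.1062 (R=0.2500) → pose (-3.3149, 0.8355, -5.1062)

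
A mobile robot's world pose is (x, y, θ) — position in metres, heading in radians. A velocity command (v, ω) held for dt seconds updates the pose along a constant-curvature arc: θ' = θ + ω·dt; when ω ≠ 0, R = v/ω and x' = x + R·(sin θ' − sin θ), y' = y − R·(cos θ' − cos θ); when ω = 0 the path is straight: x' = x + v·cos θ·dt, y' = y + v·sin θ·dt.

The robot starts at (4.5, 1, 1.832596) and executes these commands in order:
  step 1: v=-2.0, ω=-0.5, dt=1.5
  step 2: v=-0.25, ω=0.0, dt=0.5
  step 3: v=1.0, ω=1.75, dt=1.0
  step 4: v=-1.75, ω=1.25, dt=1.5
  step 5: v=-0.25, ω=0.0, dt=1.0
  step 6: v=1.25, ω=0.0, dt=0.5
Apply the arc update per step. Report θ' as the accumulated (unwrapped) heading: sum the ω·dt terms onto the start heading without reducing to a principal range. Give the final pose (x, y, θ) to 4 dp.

(5.6034, -0.2574, 4.7076)

step 1: θ'=1.0826 (R=4.0000) → pose (4.1690, -1.9114, 1.0826)
step 2: θ'=1.0826 (straight) → pose (4.1104, -2.0218, 1.0826)
step 3: θ'=2.8326 (R=0.5714) → pose (3.7795, -1.2094, 2.8326)
step 4: θ'=4.7076 (R=-1.4000) → pose (5.6052, 0.1175, 4.7076)
step 5: θ'=4.7076 (straight) → pose (5.6064, 0.3675, 4.7076)
step 6: θ'=4.7076 (straight) → pose (5.6034, -0.2574, 4.7076)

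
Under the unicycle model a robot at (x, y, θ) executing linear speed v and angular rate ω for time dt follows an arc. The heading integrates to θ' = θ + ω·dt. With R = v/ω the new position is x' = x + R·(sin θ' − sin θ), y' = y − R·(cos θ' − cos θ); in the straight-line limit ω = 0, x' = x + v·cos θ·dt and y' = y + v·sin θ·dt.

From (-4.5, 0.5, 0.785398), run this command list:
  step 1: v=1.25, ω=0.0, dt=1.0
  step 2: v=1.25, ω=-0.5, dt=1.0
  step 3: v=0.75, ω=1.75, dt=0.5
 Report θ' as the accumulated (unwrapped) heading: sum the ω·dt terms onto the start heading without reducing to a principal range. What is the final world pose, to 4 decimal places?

(-2.2799, 2.2552, 1.1604)

step 1: θ'=0.7854 (straight) → pose (-3.6161, 1.3839, 0.7854)
step 2: θ'=0.2854 (R=-2.5000) → pose (-2.5522, 2.0150, 0.2854)
step 3: θ'=1.1604 (R=0.4286) → pose (-2.2799, 2.2552, 1.1604)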